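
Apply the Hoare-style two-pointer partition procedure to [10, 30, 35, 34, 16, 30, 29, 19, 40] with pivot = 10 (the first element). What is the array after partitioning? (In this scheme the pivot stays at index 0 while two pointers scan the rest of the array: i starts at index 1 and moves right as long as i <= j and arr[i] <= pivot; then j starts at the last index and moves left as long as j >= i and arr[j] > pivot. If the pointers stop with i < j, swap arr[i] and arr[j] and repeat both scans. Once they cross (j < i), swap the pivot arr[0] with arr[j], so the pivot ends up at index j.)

Hoare-style two-pointer partition with pivot = 10:

Initial array: [10, 30, 35, 34, 16, 30, 29, 19, 40]

Pointers start at i = 1, j = 8.
i ends at 1, j ends at 0: the pointers have crossed (j < i), so scanning stops.

j = 0, so swapping arr[0] with arr[j] leaves the pivot at position 0: [10, 30, 35, 34, 16, 30, 29, 19, 40]
Pivot position: 0

After partitioning with pivot 10, the array becomes [10, 30, 35, 34, 16, 30, 29, 19, 40]. The pivot is placed at index 0. All elements to the left of the pivot are <= 10, and all elements to the right are > 10.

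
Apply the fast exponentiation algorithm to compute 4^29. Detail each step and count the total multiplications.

Computing 4^29 by squaring (build up from 4^1; each line after the first costs one multiplication):

4^1 = 4
4^2 = (4^1)^2 = 4^2 = 16
4^3 = 4 * 4^2 = 4 * 16 = 64
4^6 = (4^3)^2 = 64^2 = 4096
4^7 = 4 * 4^6 = 4 * 4096 = 16384
4^14 = (4^7)^2 = 16384^2 = 268435456
4^28 = (4^14)^2 = 268435456^2 = 72057594037927936
4^29 = 4 * 4^28 = 4 * 72057594037927936 = 288230376151711744

Result: 288230376151711744
Multiplications needed: 7 (7 lines after 4^1)

4^29 = 288230376151711744. Using exponentiation by squaring, this requires 7 multiplications. The key idea: if the exponent is even, square the half-power; if odd, multiply by the base once.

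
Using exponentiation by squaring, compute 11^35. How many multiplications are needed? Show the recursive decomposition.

Computing 11^35 by squaring (build up from 11^1; each line after the first costs one multiplication):

11^1 = 11
11^2 = (11^1)^2 = 11^2 = 121
11^4 = (11^2)^2 = 121^2 = 14641
11^8 = (11^4)^2 = 14641^2 = 214358881
11^16 = (11^8)^2 = 214358881^2 = 45949729863572161
11^17 = 11 * 11^16 = 11 * 45949729863572161 = 505447028499293771
11^34 = (11^17)^2 = 505447028499293771^2 = 255476698618765889551019445759400441
11^35 = 11 * 11^34 = 11 * 255476698618765889551019445759400441 = 2810243684806424785061213903353404851

Result: 2810243684806424785061213903353404851
Multiplications needed: 7 (7 lines after 11^1)

11^35 = 2810243684806424785061213903353404851. Using exponentiation by squaring, this requires 7 multiplications. The key idea: if the exponent is even, square the half-power; if odd, multiply by the base once.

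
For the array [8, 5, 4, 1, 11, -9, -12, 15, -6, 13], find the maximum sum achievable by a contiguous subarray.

Using Kadane's algorithm on [8, 5, 4, 1, 11, -9, -12, 15, -6, 13]:

Scanning through the array:
Position 1 (value 5): max_ending_here = 13, max_so_far = 13
Position 2 (value 4): max_ending_here = 17, max_so_far = 17
Position 3 (value 1): max_ending_here = 18, max_so_far = 18
Position 4 (value 11): max_ending_here = 29, max_so_far = 29
Position 5 (value -9): max_ending_here = 20, max_so_far = 29
Position 6 (value -12): max_ending_here = 8, max_so_far = 29
Position 7 (value 15): max_ending_here = 23, max_so_far = 29
Position 8 (value -6): max_ending_here = 17, max_so_far = 29
Position 9 (value 13): max_ending_here = 30, max_so_far = 30

Maximum subarray: [8, 5, 4, 1, 11, -9, -12, 15, -6, 13]
Maximum sum: 30

The maximum subarray is [8, 5, 4, 1, 11, -9, -12, 15, -6, 13] with sum 30. This subarray runs from index 0 to index 9.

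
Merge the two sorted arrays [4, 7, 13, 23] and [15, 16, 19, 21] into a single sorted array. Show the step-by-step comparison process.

Merging process:

Compare 4 vs 15: take 4 from left. Merged: [4]
Compare 7 vs 15: take 7 from left. Merged: [4, 7]
Compare 13 vs 15: take 13 from left. Merged: [4, 7, 13]
Compare 23 vs 15: take 15 from right. Merged: [4, 7, 13, 15]
Compare 23 vs 16: take 16 from right. Merged: [4, 7, 13, 15, 16]
Compare 23 vs 19: take 19 from right. Merged: [4, 7, 13, 15, 16, 19]
Compare 23 vs 21: take 21 from right. Merged: [4, 7, 13, 15, 16, 19, 21]
Append remaining from left: [23]. Merged: [4, 7, 13, 15, 16, 19, 21, 23]

Final merged array: [4, 7, 13, 15, 16, 19, 21, 23]
Total comparisons: 7

The merged array is [4, 7, 13, 15, 16, 19, 21, 23], requiring 7 comparisons. The merge step runs in O(n) time where n is the total number of elements.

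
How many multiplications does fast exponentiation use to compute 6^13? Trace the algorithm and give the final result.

Computing 6^13 by squaring (build up from 6^1; each line after the first costs one multiplication):

6^1 = 6
6^2 = (6^1)^2 = 6^2 = 36
6^3 = 6 * 6^2 = 6 * 36 = 216
6^6 = (6^3)^2 = 216^2 = 46656
6^12 = (6^6)^2 = 46656^2 = 2176782336
6^13 = 6 * 6^12 = 6 * 2176782336 = 13060694016

Result: 13060694016
Multiplications needed: 5 (5 lines after 6^1)

6^13 = 13060694016. Using exponentiation by squaring, this requires 5 multiplications. The key idea: if the exponent is even, square the half-power; if odd, multiply by the base once.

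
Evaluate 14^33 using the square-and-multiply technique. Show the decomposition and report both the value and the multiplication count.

Computing 14^33 by squaring (build up from 14^1; each line after the first costs one multiplication):

14^1 = 14
14^2 = (14^1)^2 = 14^2 = 196
14^4 = (14^2)^2 = 196^2 = 38416
14^8 = (14^4)^2 = 38416^2 = 1475789056
14^16 = (14^8)^2 = 1475789056^2 = 2177953337809371136
14^32 = (14^16)^2 = 2177953337809371136^2 = 4743480741674980702700443299789930496
14^33 = 14 * 14^32 = 14 * 4743480741674980702700443299789930496 = 66408730383449729837806206197059026944

Result: 66408730383449729837806206197059026944
Multiplications needed: 6 (6 lines after 14^1)

14^33 = 66408730383449729837806206197059026944. Using exponentiation by squaring, this requires 6 multiplications. The key idea: if the exponent is even, square the half-power; if odd, multiply by the base once.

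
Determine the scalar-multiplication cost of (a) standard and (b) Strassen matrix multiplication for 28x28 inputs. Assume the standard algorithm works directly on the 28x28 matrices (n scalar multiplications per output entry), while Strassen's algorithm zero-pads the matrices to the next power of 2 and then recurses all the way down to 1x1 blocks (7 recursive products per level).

Matrix multiplication for 28x28 matrices:

Strassen's algorithm requires power-of-2 dimensions. Pad 28x28 to 32x32 (next power of 2).

Standard algorithm: 28^3 = 21952 multiplications
Strassen's algorithm: 7^(log2(32)) = 7^5 = 16807 multiplications
Savings: 21952 - 16807 = 5145 multiplications

Standard: 21952 multiplications (28^3). Strassen: 16807 multiplications (7^5, after padding to 32x32). Strassen reduces 8 recursive multiplications to 7 at each level.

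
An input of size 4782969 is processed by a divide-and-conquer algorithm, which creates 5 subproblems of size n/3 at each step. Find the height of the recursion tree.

For divide and conquer with division factor 3:

Problem sizes at each level:
Level 0: 4782969
Level 1: 1594323
Level 2: 531441
Level 3: 177147
Level 4: 59049
Level 5: 19683
Level 6: 6561
Level 7: 2187
Level 8: 729
Level 9: 243
Level 10: 81
Level 11: 27
Level 12: 9
Level 13: 3
Level 14: 1

The root is level 0 and the size-1 base case is level 14 (the tree spans levels 0 through 14, i.e. 15 levels counting the root), so the depth is the number of divisions: log_3(4782969) = 14

The recursion tree depth is log_3(4782969) = 14. At each level, the problem size is divided by 3, so it takes 14 divisions to reduce to a base case of size 1. The algorithm makes 5 recursive calls at each level.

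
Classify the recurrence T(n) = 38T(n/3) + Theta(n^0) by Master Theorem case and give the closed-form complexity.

Master Theorem for T(n) = 38T(n/3) + O(n^0):

a = 38, b = 3, c = 0
log_b(a) = log_3(38) = 3.3111

Case 1: c = 0 < log_3(38) = 3.3111
T(n) = O(n^(log_3 38))

For T(n) = 38T(n/3) + O(n^0): log_3(38) = 3.3111. This is Case 1 of the Master Theorem (c < log_b(a), work dominated by leaves), giving O(n^(log_3 38)).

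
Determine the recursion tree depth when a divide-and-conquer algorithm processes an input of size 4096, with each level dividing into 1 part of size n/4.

For divide and conquer with division factor 4:

Problem sizes at each level:
Level 0: 4096
Level 1: 1024
Level 2: 256
Level 3: 64
Level 4: 16
Level 5: 4
Level 6: 1

The root is level 0 and the size-1 base case is level 6 (the tree spans levels 0 through 6, i.e. 7 levels counting the root), so the depth is the number of divisions: log_4(4096) = 6

The recursion tree depth is log_4(4096) = 6. At each level, the problem size is divided by 4, so it takes 6 divisions to reduce to a base case of size 1. The algorithm makes 1 recursive call at each level.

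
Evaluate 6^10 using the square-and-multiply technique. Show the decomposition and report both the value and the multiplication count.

Computing 6^10 by squaring (build up from 6^1; each line after the first costs one multiplication):

6^1 = 6
6^2 = (6^1)^2 = 6^2 = 36
6^4 = (6^2)^2 = 36^2 = 1296
6^5 = 6 * 6^4 = 6 * 1296 = 7776
6^10 = (6^5)^2 = 7776^2 = 60466176

Result: 60466176
Multiplications needed: 4 (4 lines after 6^1)

6^10 = 60466176. Using exponentiation by squaring, this requires 4 multiplications. The key idea: if the exponent is even, square the half-power; if odd, multiply by the base once.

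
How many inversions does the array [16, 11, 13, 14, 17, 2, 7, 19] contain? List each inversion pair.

Finding inversions in [16, 11, 13, 14, 17, 2, 7, 19]:

(0, 1): arr[0]=16 > arr[1]=11
(0, 2): arr[0]=16 > arr[2]=13
(0, 3): arr[0]=16 > arr[3]=14
(0, 5): arr[0]=16 > arr[5]=2
(0, 6): arr[0]=16 > arr[6]=7
(1, 5): arr[1]=11 > arr[5]=2
(1, 6): arr[1]=11 > arr[6]=7
(2, 5): arr[2]=13 > arr[5]=2
(2, 6): arr[2]=13 > arr[6]=7
(3, 5): arr[3]=14 > arr[5]=2
(3, 6): arr[3]=14 > arr[6]=7
(4, 5): arr[4]=17 > arr[5]=2
(4, 6): arr[4]=17 > arr[6]=7

Total inversions: 13

The array has 13 inversion(s): (0,1), (0,2), (0,3), (0,5), (0,6), (1,5), (1,6), (2,5), (2,6), (3,5), (3,6), (4,5), (4,6). Each pair (i,j) satisfies i < j and arr[i] > arr[j].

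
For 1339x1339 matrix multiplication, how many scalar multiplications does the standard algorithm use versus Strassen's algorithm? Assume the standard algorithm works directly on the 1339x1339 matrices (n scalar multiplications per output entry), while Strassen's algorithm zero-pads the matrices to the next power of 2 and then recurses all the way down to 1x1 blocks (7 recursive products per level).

Matrix multiplication for 1339x1339 matrices:

Strassen's algorithm requires power-of-2 dimensions. Pad 1339x1339 to 2048x2048 (next power of 2).

Standard algorithm: 1339^3 = 2400721219 multiplications
Strassen's algorithm: 7^(log2(2048)) = 7^11 = 1977326743 multiplications
Savings: 2400721219 - 1977326743 = 423394476 multiplications

Standard: 2400721219 multiplications (1339^3). Strassen: 1977326743 multiplications (7^11, after padding to 2048x2048). Strassen reduces 8 recursive multiplications to 7 at each level.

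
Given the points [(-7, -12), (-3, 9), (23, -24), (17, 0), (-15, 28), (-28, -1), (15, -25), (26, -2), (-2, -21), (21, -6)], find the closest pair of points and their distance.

Computing all pairwise distances among 10 points:

d((-7, -12), (-3, 9)) = 21.3776
d((-7, -12), (23, -24)) = 32.311
d((-7, -12), (17, 0)) = 26.8328
d((-7, -12), (-15, 28)) = 40.7922
d((-7, -12), (-28, -1)) = 23.7065
d((-7, -12), (15, -25)) = 25.5539
d((-7, -12), (26, -2)) = 34.4819
d((-7, -12), (-2, -21)) = 10.2956
d((-7, -12), (21, -6)) = 28.6356
d((-3, 9), (23, -24)) = 42.0119
d((-3, 9), (17, 0)) = 21.9317
d((-3, 9), (-15, 28)) = 22.4722
d((-3, 9), (-28, -1)) = 26.9258
d((-3, 9), (15, -25)) = 38.4708
d((-3, 9), (26, -2)) = 31.0161
d((-3, 9), (-2, -21)) = 30.0167
d((-3, 9), (21, -6)) = 28.3019
d((23, -24), (17, 0)) = 24.7386
d((23, -24), (-15, 28)) = 64.405
d((23, -24), (-28, -1)) = 55.9464
d((23, -24), (15, -25)) = 8.0623
d((23, -24), (26, -2)) = 22.2036
d((23, -24), (-2, -21)) = 25.1794
d((23, -24), (21, -6)) = 18.1108
d((17, 0), (-15, 28)) = 42.5206
d((17, 0), (-28, -1)) = 45.0111
d((17, 0), (15, -25)) = 25.0799
d((17, 0), (26, -2)) = 9.2195
d((17, 0), (-2, -21)) = 28.3196
d((17, 0), (21, -6)) = 7.2111
d((-15, 28), (-28, -1)) = 31.7805
d((-15, 28), (15, -25)) = 60.9016
d((-15, 28), (26, -2)) = 50.8035
d((-15, 28), (-2, -21)) = 50.6952
d((-15, 28), (21, -6)) = 49.5177
d((-28, -1), (15, -25)) = 49.2443
d((-28, -1), (26, -2)) = 54.0093
d((-28, -1), (-2, -21)) = 32.8024
d((-28, -1), (21, -6)) = 49.2544
d((15, -25), (26, -2)) = 25.4951
d((15, -25), (-2, -21)) = 17.4642
d((15, -25), (21, -6)) = 19.9249
d((26, -2), (-2, -21)) = 33.8378
d((26, -2), (21, -6)) = 6.4031 <-- minimum
d((-2, -21), (21, -6)) = 27.4591

Closest pair: (26, -2) and (21, -6) with distance 6.4031

The closest pair is (26, -2) and (21, -6) with Euclidean distance 6.4031. For 10 points, brute-force pairwise comparison is shown above. For large n, the divide-and-conquer algorithm (sort by x, recurse on halves, check the dividing strip) achieves O(n log n).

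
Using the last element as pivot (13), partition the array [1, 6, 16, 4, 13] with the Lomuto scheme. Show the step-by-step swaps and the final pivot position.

Lomuto partition with pivot = 13:

Initial array: [1, 6, 16, 4, 13]

arr[0]=1 <= 13: swap with position 0, array becomes [1, 6, 16, 4, 13]
arr[1]=6 <= 13: swap with position 1, array becomes [1, 6, 16, 4, 13]
arr[2]=16 > 13: no swap
arr[3]=4 <= 13: swap with position 2, array becomes [1, 6, 4, 16, 13]

Place pivot at position 3: [1, 6, 4, 13, 16]
Pivot position: 3

After partitioning with pivot 13, the array becomes [1, 6, 4, 13, 16]. The pivot is placed at index 3. All elements to the left of the pivot are <= 13, and all elements to the right are > 13.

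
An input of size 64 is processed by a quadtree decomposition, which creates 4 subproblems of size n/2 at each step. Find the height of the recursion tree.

For divide and conquer with division factor 2:

Problem sizes at each level:
Level 0: 64
Level 1: 32
Level 2: 16
Level 3: 8
Level 4: 4
Level 5: 2
Level 6: 1

The root is level 0 and the size-1 base case is level 6 (the tree spans levels 0 through 6, i.e. 7 levels counting the root), so the depth is the number of divisions: log_2(64) = 6

The recursion tree depth is log_2(64) = 6. At each level, the problem size is divided by 2, so it takes 6 divisions to reduce to a base case of size 1. The algorithm makes 4 recursive calls at each level.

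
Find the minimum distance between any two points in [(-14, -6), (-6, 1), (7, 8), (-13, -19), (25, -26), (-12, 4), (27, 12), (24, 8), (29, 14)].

Computing all pairwise distances among 9 points:

d((-14, -6), (-6, 1)) = 10.6301
d((-14, -6), (7, 8)) = 25.2389
d((-14, -6), (-13, -19)) = 13.0384
d((-14, -6), (25, -26)) = 43.8292
d((-14, -6), (-12, 4)) = 10.198
d((-14, -6), (27, 12)) = 44.7772
d((-14, -6), (24, 8)) = 40.4969
d((-14, -6), (29, 14)) = 47.4236
d((-6, 1), (7, 8)) = 14.7648
d((-6, 1), (-13, -19)) = 21.1896
d((-6, 1), (25, -26)) = 41.1096
d((-6, 1), (-12, 4)) = 6.7082
d((-6, 1), (27, 12)) = 34.7851
d((-6, 1), (24, 8)) = 30.8058
d((-6, 1), (29, 14)) = 37.3363
d((7, 8), (-13, -19)) = 33.6006
d((7, 8), (25, -26)) = 38.4708
d((7, 8), (-12, 4)) = 19.4165
d((7, 8), (27, 12)) = 20.3961
d((7, 8), (24, 8)) = 17.0
d((7, 8), (29, 14)) = 22.8035
d((-13, -19), (25, -26)) = 38.6394
d((-13, -19), (-12, 4)) = 23.0217
d((-13, -19), (27, 12)) = 50.6063
d((-13, -19), (24, 8)) = 45.8039
d((-13, -19), (29, 14)) = 53.4135
d((25, -26), (-12, 4)) = 47.634
d((25, -26), (27, 12)) = 38.0526
d((25, -26), (24, 8)) = 34.0147
d((25, -26), (29, 14)) = 40.1995
d((-12, 4), (27, 12)) = 39.8121
d((-12, 4), (24, 8)) = 36.2215
d((-12, 4), (29, 14)) = 42.2019
d((27, 12), (24, 8)) = 5.0
d((27, 12), (29, 14)) = 2.8284 <-- minimum
d((24, 8), (29, 14)) = 7.8102

Closest pair: (27, 12) and (29, 14) with distance 2.8284

The closest pair is (27, 12) and (29, 14) with Euclidean distance 2.8284. For 9 points, brute-force pairwise comparison is shown above. For large n, the divide-and-conquer algorithm (sort by x, recurse on halves, check the dividing strip) achieves O(n log n).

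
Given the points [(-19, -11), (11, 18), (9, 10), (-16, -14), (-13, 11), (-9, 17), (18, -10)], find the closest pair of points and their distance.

Computing all pairwise distances among 7 points:

d((-19, -11), (11, 18)) = 41.7253
d((-19, -11), (9, 10)) = 35.0
d((-19, -11), (-16, -14)) = 4.2426 <-- minimum
d((-19, -11), (-13, 11)) = 22.8035
d((-19, -11), (-9, 17)) = 29.7321
d((-19, -11), (18, -10)) = 37.0135
d((11, 18), (9, 10)) = 8.2462
d((11, 18), (-16, -14)) = 41.8688
d((11, 18), (-13, 11)) = 25.0
d((11, 18), (-9, 17)) = 20.025
d((11, 18), (18, -10)) = 28.8617
d((9, 10), (-16, -14)) = 34.6554
d((9, 10), (-13, 11)) = 22.0227
d((9, 10), (-9, 17)) = 19.3132
d((9, 10), (18, -10)) = 21.9317
d((-16, -14), (-13, 11)) = 25.1794
d((-16, -14), (-9, 17)) = 31.7805
d((-16, -14), (18, -10)) = 34.2345
d((-13, 11), (-9, 17)) = 7.2111
d((-13, 11), (18, -10)) = 37.4433
d((-9, 17), (18, -10)) = 38.1838

Closest pair: (-19, -11) and (-16, -14) with distance 4.2426

The closest pair is (-19, -11) and (-16, -14) with Euclidean distance 4.2426. For 7 points, brute-force pairwise comparison is shown above. For large n, the divide-and-conquer algorithm (sort by x, recurse on halves, check the dividing strip) achieves O(n log n).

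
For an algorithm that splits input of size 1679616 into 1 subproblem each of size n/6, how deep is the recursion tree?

For divide and conquer with division factor 6:

Problem sizes at each level:
Level 0: 1679616
Level 1: 279936
Level 2: 46656
Level 3: 7776
Level 4: 1296
Level 5: 216
Level 6: 36
Level 7: 6
Level 8: 1

The root is level 0 and the size-1 base case is level 8 (the tree spans levels 0 through 8, i.e. 9 levels counting the root), so the depth is the number of divisions: log_6(1679616) = 8

The recursion tree depth is log_6(1679616) = 8. At each level, the problem size is divided by 6, so it takes 8 divisions to reduce to a base case of size 1. The algorithm makes 1 recursive call at each level.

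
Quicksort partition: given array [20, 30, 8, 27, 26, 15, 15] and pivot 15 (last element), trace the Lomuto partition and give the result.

Lomuto partition with pivot = 15:

Initial array: [20, 30, 8, 27, 26, 15, 15]

arr[0]=20 > 15: no swap
arr[1]=30 > 15: no swap
arr[2]=8 <= 15: swap with position 0, array becomes [8, 30, 20, 27, 26, 15, 15]
arr[3]=27 > 15: no swap
arr[4]=26 > 15: no swap
arr[5]=15 <= 15: swap with position 1, array becomes [8, 15, 20, 27, 26, 30, 15]

Place pivot at position 2: [8, 15, 15, 27, 26, 30, 20]
Pivot position: 2

After partitioning with pivot 15, the array becomes [8, 15, 15, 27, 26, 30, 20]. The pivot is placed at index 2. All elements to the left of the pivot are <= 15, and all elements to the right are > 15.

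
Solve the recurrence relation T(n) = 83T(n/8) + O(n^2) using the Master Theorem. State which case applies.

Master Theorem for T(n) = 83T(n/8) + O(n^2):

a = 83, b = 8, c = 2
log_b(a) = log_8(83) = 2.1250

Case 1: c = 2 < log_8(83) = 2.1250
T(n) = O(n^(log_8 83))

For T(n) = 83T(n/8) + O(n^2): log_8(83) = 2.1250. This is Case 1 of the Master Theorem (c < log_b(a), work dominated by leaves), giving O(n^(log_8 83)).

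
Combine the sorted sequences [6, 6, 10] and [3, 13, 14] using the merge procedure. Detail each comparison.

Merging process:

Compare 6 vs 3: take 3 from right. Merged: [3]
Compare 6 vs 13: take 6 from left. Merged: [3, 6]
Compare 6 vs 13: take 6 from left. Merged: [3, 6, 6]
Compare 10 vs 13: take 10 from left. Merged: [3, 6, 6, 10]
Append remaining from right: [13, 14]. Merged: [3, 6, 6, 10, 13, 14]

Final merged array: [3, 6, 6, 10, 13, 14]
Total comparisons: 4

The merged array is [3, 6, 6, 10, 13, 14], requiring 4 comparisons. The merge step runs in O(n) time where n is the total number of elements.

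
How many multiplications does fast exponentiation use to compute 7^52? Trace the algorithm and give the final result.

Computing 7^52 by squaring (build up from 7^1; each line after the first costs one multiplication):

7^1 = 7
7^2 = (7^1)^2 = 7^2 = 49
7^3 = 7 * 7^2 = 7 * 49 = 343
7^6 = (7^3)^2 = 343^2 = 117649
7^12 = (7^6)^2 = 117649^2 = 13841287201
7^13 = 7 * 7^12 = 7 * 13841287201 = 96889010407
7^26 = (7^13)^2 = 96889010407^2 = 9387480337647754305649
7^52 = (7^26)^2 = 9387480337647754305649^2 = 88124787089723195184393736687912818113311201

Result: 88124787089723195184393736687912818113311201
Multiplications needed: 7 (7 lines after 7^1)

7^52 = 88124787089723195184393736687912818113311201. Using exponentiation by squaring, this requires 7 multiplications. The key idea: if the exponent is even, square the half-power; if odd, multiply by the base once.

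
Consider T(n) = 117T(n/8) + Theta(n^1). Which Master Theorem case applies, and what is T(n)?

Master Theorem for T(n) = 117T(n/8) + O(n^1):

a = 117, b = 8, c = 1
log_b(a) = log_8(117) = 2.2901

Case 1: c = 1 < log_8(117) = 2.2901
T(n) = O(n^(log_8 117))

For T(n) = 117T(n/8) + O(n^1): log_8(117) = 2.2901. This is Case 1 of the Master Theorem (c < log_b(a), work dominated by leaves), giving O(n^(log_8 117)).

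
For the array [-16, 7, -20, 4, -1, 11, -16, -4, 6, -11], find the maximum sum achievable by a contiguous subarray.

Using Kadane's algorithm on [-16, 7, -20, 4, -1, 11, -16, -4, 6, -11]:

Scanning through the array:
Position 1 (value 7): max_ending_here = 7, max_so_far = 7
Position 2 (value -20): max_ending_here = -13, max_so_far = 7
Position 3 (value 4): max_ending_here = 4, max_so_far = 7
Position 4 (value -1): max_ending_here = 3, max_so_far = 7
Position 5 (value 11): max_ending_here = 14, max_so_far = 14
Position 6 (value -16): max_ending_here = -2, max_so_far = 14
Position 7 (value -4): max_ending_here = -4, max_so_far = 14
Position 8 (value 6): max_ending_here = 6, max_so_far = 14
Position 9 (value -11): max_ending_here = -5, max_so_far = 14

Maximum subarray: [4, -1, 11]
Maximum sum: 14

The maximum subarray is [4, -1, 11] with sum 14. This subarray runs from index 3 to index 5.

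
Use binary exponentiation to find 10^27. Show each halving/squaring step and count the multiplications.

Computing 10^27 by squaring (build up from 10^1; each line after the first costs one multiplication):

10^1 = 10
10^2 = (10^1)^2 = 10^2 = 100
10^3 = 10 * 10^2 = 10 * 100 = 1000
10^6 = (10^3)^2 = 1000^2 = 1000000
10^12 = (10^6)^2 = 1000000^2 = 1000000000000
10^13 = 10 * 10^12 = 10 * 1000000000000 = 10000000000000
10^26 = (10^13)^2 = 10000000000000^2 = 100000000000000000000000000
10^27 = 10 * 10^26 = 10 * 100000000000000000000000000 = 1000000000000000000000000000

Result: 1000000000000000000000000000
Multiplications needed: 7 (7 lines after 10^1)

10^27 = 1000000000000000000000000000. Using exponentiation by squaring, this requires 7 multiplications. The key idea: if the exponent is even, square the half-power; if odd, multiply by the base once.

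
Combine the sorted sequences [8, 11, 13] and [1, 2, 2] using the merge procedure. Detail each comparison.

Merging process:

Compare 8 vs 1: take 1 from right. Merged: [1]
Compare 8 vs 2: take 2 from right. Merged: [1, 2]
Compare 8 vs 2: take 2 from right. Merged: [1, 2, 2]
Append remaining from left: [8, 11, 13]. Merged: [1, 2, 2, 8, 11, 13]

Final merged array: [1, 2, 2, 8, 11, 13]
Total comparisons: 3

The merged array is [1, 2, 2, 8, 11, 13], requiring 3 comparisons. The merge step runs in O(n) time where n is the total number of elements.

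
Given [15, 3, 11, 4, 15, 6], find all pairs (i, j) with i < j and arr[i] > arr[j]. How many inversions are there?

Finding inversions in [15, 3, 11, 4, 15, 6]:

(0, 1): arr[0]=15 > arr[1]=3
(0, 2): arr[0]=15 > arr[2]=11
(0, 3): arr[0]=15 > arr[3]=4
(0, 5): arr[0]=15 > arr[5]=6
(2, 3): arr[2]=11 > arr[3]=4
(2, 5): arr[2]=11 > arr[5]=6
(4, 5): arr[4]=15 > arr[5]=6

Total inversions: 7

The array has 7 inversion(s): (0,1), (0,2), (0,3), (0,5), (2,3), (2,5), (4,5). Each pair (i,j) satisfies i < j and arr[i] > arr[j].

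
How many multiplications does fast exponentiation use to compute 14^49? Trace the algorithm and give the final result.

Computing 14^49 by squaring (build up from 14^1; each line after the first costs one multiplication):

14^1 = 14
14^2 = (14^1)^2 = 14^2 = 196
14^3 = 14 * 14^2 = 14 * 196 = 2744
14^6 = (14^3)^2 = 2744^2 = 7529536
14^12 = (14^6)^2 = 7529536^2 = 56693912375296
14^24 = (14^12)^2 = 56693912375296^2 = 3214199700417740936751087616
14^48 = (14^24)^2 = 3214199700417740936751087616^2 = 10331079714165495587340637070279506584015829758908563456
14^49 = 14 * 14^48 = 14 * 10331079714165495587340637070279506584015829758908563456 = 144635115998316938222768918983913092176221616624719888384

Result: 144635115998316938222768918983913092176221616624719888384
Multiplications needed: 7 (7 lines after 14^1)

14^49 = 144635115998316938222768918983913092176221616624719888384. Using exponentiation by squaring, this requires 7 multiplications. The key idea: if the exponent is even, square the half-power; if odd, multiply by the base once.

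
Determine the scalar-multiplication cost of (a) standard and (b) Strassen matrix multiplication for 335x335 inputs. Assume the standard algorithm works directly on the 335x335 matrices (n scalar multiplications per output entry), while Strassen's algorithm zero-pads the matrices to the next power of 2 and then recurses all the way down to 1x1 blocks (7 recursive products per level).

Matrix multiplication for 335x335 matrices:

Strassen's algorithm requires power-of-2 dimensions. Pad 335x335 to 512x512 (next power of 2).

Standard algorithm: 335^3 = 37595375 multiplications
Strassen's algorithm: 7^(log2(512)) = 7^9 = 40353607 multiplications
Difference: 37595375 - 40353607 = -2758232 (Strassen uses MORE here due to padding overhead — for small or just-over-power-of-2 n, padding can outweigh the per-level savings)

Standard: 37595375 multiplications (335^3). Strassen: 40353607 multiplications (7^9, after padding to 512x512). Strassen reduces 8 recursive multiplications to 7 at each level.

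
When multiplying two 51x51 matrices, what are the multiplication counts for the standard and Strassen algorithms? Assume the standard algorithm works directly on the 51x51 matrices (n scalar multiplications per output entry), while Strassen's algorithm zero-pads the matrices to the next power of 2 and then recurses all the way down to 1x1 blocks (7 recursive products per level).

Matrix multiplication for 51x51 matrices:

Strassen's algorithm requires power-of-2 dimensions. Pad 51x51 to 64x64 (next power of 2).

Standard algorithm: 51^3 = 132651 multiplications
Strassen's algorithm: 7^(log2(64)) = 7^6 = 117649 multiplications
Savings: 132651 - 117649 = 15002 multiplications

Standard: 132651 multiplications (51^3). Strassen: 117649 multiplications (7^6, after padding to 64x64). Strassen reduces 8 recursive multiplications to 7 at each level.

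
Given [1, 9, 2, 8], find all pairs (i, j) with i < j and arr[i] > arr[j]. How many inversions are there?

Finding inversions in [1, 9, 2, 8]:

(1, 2): arr[1]=9 > arr[2]=2
(1, 3): arr[1]=9 > arr[3]=8

Total inversions: 2

The array has 2 inversion(s): (1,2), (1,3). Each pair (i,j) satisfies i < j and arr[i] > arr[j].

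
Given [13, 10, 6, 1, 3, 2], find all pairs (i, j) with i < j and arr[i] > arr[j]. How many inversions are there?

Finding inversions in [13, 10, 6, 1, 3, 2]:

(0, 1): arr[0]=13 > arr[1]=10
(0, 2): arr[0]=13 > arr[2]=6
(0, 3): arr[0]=13 > arr[3]=1
(0, 4): arr[0]=13 > arr[4]=3
(0, 5): arr[0]=13 > arr[5]=2
(1, 2): arr[1]=10 > arr[2]=6
(1, 3): arr[1]=10 > arr[3]=1
(1, 4): arr[1]=10 > arr[4]=3
(1, 5): arr[1]=10 > arr[5]=2
(2, 3): arr[2]=6 > arr[3]=1
(2, 4): arr[2]=6 > arr[4]=3
(2, 5): arr[2]=6 > arr[5]=2
(4, 5): arr[4]=3 > arr[5]=2

Total inversions: 13

The array has 13 inversion(s): (0,1), (0,2), (0,3), (0,4), (0,5), (1,2), (1,3), (1,4), (1,5), (2,3), (2,4), (2,5), (4,5). Each pair (i,j) satisfies i < j and arr[i] > arr[j].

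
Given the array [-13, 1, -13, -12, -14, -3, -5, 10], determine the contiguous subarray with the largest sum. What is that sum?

Using Kadane's algorithm on [-13, 1, -13, -12, -14, -3, -5, 10]:

Scanning through the array:
Position 1 (value 1): max_ending_here = 1, max_so_far = 1
Position 2 (value -13): max_ending_here = -12, max_so_far = 1
Position 3 (value -12): max_ending_here = -12, max_so_far = 1
Position 4 (value -14): max_ending_here = -14, max_so_far = 1
Position 5 (value -3): max_ending_here = -3, max_so_far = 1
Position 6 (value -5): max_ending_here = -5, max_so_far = 1
Position 7 (value 10): max_ending_here = 10, max_so_far = 10

Maximum subarray: [10]
Maximum sum: 10

The maximum subarray is [10] with sum 10. This subarray runs from index 7 to index 7.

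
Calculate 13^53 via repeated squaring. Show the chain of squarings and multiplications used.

Computing 13^53 by squaring (build up from 13^1; each line after the first costs one multiplication):

13^1 = 13
13^2 = (13^1)^2 = 13^2 = 169
13^3 = 13 * 13^2 = 13 * 169 = 2197
13^6 = (13^3)^2 = 2197^2 = 4826809
13^12 = (13^6)^2 = 4826809^2 = 23298085122481
13^13 = 13 * 13^12 = 13 * 23298085122481 = 302875106592253
13^26 = (13^13)^2 = 302875106592253^2 = 91733330193268616658399616009
13^52 = (13^26)^2 = 91733330193268616658399616009^2 = 8415003868347247618489696679505181495471801448798649088081
13^53 = 13 * 13^52 = 13 * 8415003868347247618489696679505181495471801448798649088081 = 109395050288514219040366056833567359441133418834382438145053

Result: 109395050288514219040366056833567359441133418834382438145053
Multiplications needed: 8 (8 lines after 13^1)

13^53 = 109395050288514219040366056833567359441133418834382438145053. Using exponentiation by squaring, this requires 8 multiplications. The key idea: if the exponent is even, square the half-power; if odd, multiply by the base once.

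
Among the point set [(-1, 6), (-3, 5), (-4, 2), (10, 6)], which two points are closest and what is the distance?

Computing all pairwise distances among 4 points:

d((-1, 6), (-3, 5)) = 2.2361 <-- minimum
d((-1, 6), (-4, 2)) = 5.0
d((-1, 6), (10, 6)) = 11.0
d((-3, 5), (-4, 2)) = 3.1623
d((-3, 5), (10, 6)) = 13.0384
d((-4, 2), (10, 6)) = 14.5602

Closest pair: (-1, 6) and (-3, 5) with distance 2.2361

The closest pair is (-1, 6) and (-3, 5) with Euclidean distance 2.2361. For 4 points, brute-force pairwise comparison is shown above. For large n, the divide-and-conquer algorithm (sort by x, recurse on halves, check the dividing strip) achieves O(n log n).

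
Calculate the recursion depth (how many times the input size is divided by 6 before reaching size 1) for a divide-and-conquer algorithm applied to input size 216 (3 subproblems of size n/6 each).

For divide and conquer with division factor 6:

Problem sizes at each level:
Level 0: 216
Level 1: 36
Level 2: 6
Level 3: 1

The root is level 0 and the size-1 base case is level 3 (the tree spans levels 0 through 3, i.e. 4 levels counting the root), so the depth is the number of divisions: log_6(216) = 3

The recursion tree depth is log_6(216) = 3. At each level, the problem size is divided by 6, so it takes 3 divisions to reduce to a base case of size 1. The algorithm makes 3 recursive calls at each level.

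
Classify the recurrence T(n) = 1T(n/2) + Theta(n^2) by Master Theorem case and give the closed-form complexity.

Master Theorem for T(n) = 1T(n/2) + O(n^2):

a = 1, b = 2, c = 2
log_b(a) = log_2(1) = 0.0000

Case 3: c = 2 > log_2(1) = 0.0000
T(n) = O(n^2) = O(n^2)

For T(n) = 1T(n/2) + O(n^2): log_2(1) = 0.0000. This is Case 3 of the Master Theorem (c > log_b(a), work dominated by root), giving O(n^2).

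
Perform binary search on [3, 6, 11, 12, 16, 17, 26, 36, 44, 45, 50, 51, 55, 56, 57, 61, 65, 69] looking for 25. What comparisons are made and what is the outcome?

Binary search for 25 in [3, 6, 11, 12, 16, 17, 26, 36, 44, 45, 50, 51, 55, 56, 57, 61, 65, 69]:

lo=0, hi=17, mid=8, arr[mid]=44 -> 44 > 25, search left half
lo=0, hi=7, mid=3, arr[mid]=12 -> 12 < 25, search right half
lo=4, hi=7, mid=5, arr[mid]=17 -> 17 < 25, search right half
lo=6, hi=7, mid=6, arr[mid]=26 -> 26 > 25, search left half
lo=6 > hi=5, target 25 not found

Binary search determines that 25 is not in the array after 4 comparisons. The search space was exhausted without finding the target.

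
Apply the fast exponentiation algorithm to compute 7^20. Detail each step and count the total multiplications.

Computing 7^20 by squaring (build up from 7^1; each line after the first costs one multiplication):

7^1 = 7
7^2 = (7^1)^2 = 7^2 = 49
7^4 = (7^2)^2 = 49^2 = 2401
7^5 = 7 * 7^4 = 7 * 2401 = 16807
7^10 = (7^5)^2 = 16807^2 = 282475249
7^20 = (7^10)^2 = 282475249^2 = 79792266297612001

Result: 79792266297612001
Multiplications needed: 5 (5 lines after 7^1)

7^20 = 79792266297612001. Using exponentiation by squaring, this requires 5 multiplications. The key idea: if the exponent is even, square the half-power; if odd, multiply by the base once.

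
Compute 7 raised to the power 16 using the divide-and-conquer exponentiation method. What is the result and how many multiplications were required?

Computing 7^16 by squaring (build up from 7^1; each line after the first costs one multiplication):

7^1 = 7
7^2 = (7^1)^2 = 7^2 = 49
7^4 = (7^2)^2 = 49^2 = 2401
7^8 = (7^4)^2 = 2401^2 = 5764801
7^16 = (7^8)^2 = 5764801^2 = 33232930569601

Result: 33232930569601
Multiplications needed: 4 (4 lines after 7^1)

7^16 = 33232930569601. Using exponentiation by squaring, this requires 4 multiplications. The key idea: if the exponent is even, square the half-power; if odd, multiply by the base once.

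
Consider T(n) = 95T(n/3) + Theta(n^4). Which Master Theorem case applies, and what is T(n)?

Master Theorem for T(n) = 95T(n/3) + O(n^4):

a = 95, b = 3, c = 4
log_b(a) = log_3(95) = 4.1451

Case 1: c = 4 < log_3(95) = 4.1451
T(n) = O(n^(log_3 95))

For T(n) = 95T(n/3) + O(n^4): log_3(95) = 4.1451. This is Case 1 of the Master Theorem (c < log_b(a), work dominated by leaves), giving O(n^(log_3 95)).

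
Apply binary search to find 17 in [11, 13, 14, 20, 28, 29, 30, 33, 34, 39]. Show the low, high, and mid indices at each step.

Binary search for 17 in [11, 13, 14, 20, 28, 29, 30, 33, 34, 39]:

lo=0, hi=9, mid=4, arr[mid]=28 -> 28 > 17, search left half
lo=0, hi=3, mid=1, arr[mid]=13 -> 13 < 17, search right half
lo=2, hi=3, mid=2, arr[mid]=14 -> 14 < 17, search right half
lo=3, hi=3, mid=3, arr[mid]=20 -> 20 > 17, search left half
lo=3 > hi=2, target 17 not found

Binary search determines that 17 is not in the array after 4 comparisons. The search space was exhausted without finding the target.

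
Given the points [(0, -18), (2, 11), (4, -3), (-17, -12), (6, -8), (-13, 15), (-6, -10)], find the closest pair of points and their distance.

Computing all pairwise distances among 7 points:

d((0, -18), (2, 11)) = 29.0689
d((0, -18), (4, -3)) = 15.5242
d((0, -18), (-17, -12)) = 18.0278
d((0, -18), (6, -8)) = 11.6619
d((0, -18), (-13, 15)) = 35.4683
d((0, -18), (-6, -10)) = 10.0
d((2, 11), (4, -3)) = 14.1421
d((2, 11), (-17, -12)) = 29.8329
d((2, 11), (6, -8)) = 19.4165
d((2, 11), (-13, 15)) = 15.5242
d((2, 11), (-6, -10)) = 22.4722
d((4, -3), (-17, -12)) = 22.8473
d((4, -3), (6, -8)) = 5.3852 <-- minimum
d((4, -3), (-13, 15)) = 24.7588
d((4, -3), (-6, -10)) = 12.2066
d((-17, -12), (6, -8)) = 23.3452
d((-17, -12), (-13, 15)) = 27.2947
d((-17, -12), (-6, -10)) = 11.1803
d((6, -8), (-13, 15)) = 29.8329
d((6, -8), (-6, -10)) = 12.1655
d((-13, 15), (-6, -10)) = 25.9615

Closest pair: (4, -3) and (6, -8) with distance 5.3852

The closest pair is (4, -3) and (6, -8) with Euclidean distance 5.3852. For 7 points, brute-force pairwise comparison is shown above. For large n, the divide-and-conquer algorithm (sort by x, recurse on halves, check the dividing strip) achieves O(n log n).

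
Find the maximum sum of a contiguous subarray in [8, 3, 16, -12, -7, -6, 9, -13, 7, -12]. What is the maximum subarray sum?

Using Kadane's algorithm on [8, 3, 16, -12, -7, -6, 9, -13, 7, -12]:

Scanning through the array:
Position 1 (value 3): max_ending_here = 11, max_so_far = 11
Position 2 (value 16): max_ending_here = 27, max_so_far = 27
Position 3 (value -12): max_ending_here = 15, max_so_far = 27
Position 4 (value -7): max_ending_here = 8, max_so_far = 27
Position 5 (value -6): max_ending_here = 2, max_so_far = 27
Position 6 (value 9): max_ending_here = 11, max_so_far = 27
Position 7 (value -13): max_ending_here = -2, max_so_far = 27
Position 8 (value 7): max_ending_here = 7, max_so_far = 27
Position 9 (value -12): max_ending_here = -5, max_so_far = 27

Maximum subarray: [8, 3, 16]
Maximum sum: 27

The maximum subarray is [8, 3, 16] with sum 27. This subarray runs from index 0 to index 2.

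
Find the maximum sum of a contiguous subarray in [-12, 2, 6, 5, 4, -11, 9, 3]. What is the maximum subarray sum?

Using Kadane's algorithm on [-12, 2, 6, 5, 4, -11, 9, 3]:

Scanning through the array:
Position 1 (value 2): max_ending_here = 2, max_so_far = 2
Position 2 (value 6): max_ending_here = 8, max_so_far = 8
Position 3 (value 5): max_ending_here = 13, max_so_far = 13
Position 4 (value 4): max_ending_here = 17, max_so_far = 17
Position 5 (value -11): max_ending_here = 6, max_so_far = 17
Position 6 (value 9): max_ending_here = 15, max_so_far = 17
Position 7 (value 3): max_ending_here = 18, max_so_far = 18

Maximum subarray: [2, 6, 5, 4, -11, 9, 3]
Maximum sum: 18

The maximum subarray is [2, 6, 5, 4, -11, 9, 3] with sum 18. This subarray runs from index 1 to index 7.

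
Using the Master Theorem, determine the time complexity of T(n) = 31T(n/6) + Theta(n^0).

Master Theorem for T(n) = 31T(n/6) + O(n^0):

a = 31, b = 6, c = 0
log_b(a) = log_6(31) = 1.9165

Case 1: c = 0 < log_6(31) = 1.9165
T(n) = O(n^(log_6 31))

For T(n) = 31T(n/6) + O(n^0): log_6(31) = 1.9165. This is Case 1 of the Master Theorem (c < log_b(a), work dominated by leaves), giving O(n^(log_6 31)).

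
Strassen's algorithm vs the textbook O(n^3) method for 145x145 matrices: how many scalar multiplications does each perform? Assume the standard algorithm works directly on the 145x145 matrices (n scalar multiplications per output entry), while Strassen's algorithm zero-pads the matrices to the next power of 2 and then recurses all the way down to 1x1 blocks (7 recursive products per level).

Matrix multiplication for 145x145 matrices:

Strassen's algorithm requires power-of-2 dimensions. Pad 145x145 to 256x256 (next power of 2).

Standard algorithm: 145^3 = 3048625 multiplications
Strassen's algorithm: 7^(log2(256)) = 7^8 = 5764801 multiplications
Difference: 3048625 - 5764801 = -2716176 (Strassen uses MORE here due to padding overhead — for small or just-over-power-of-2 n, padding can outweigh the per-level savings)

Standard: 3048625 multiplications (145^3). Strassen: 5764801 multiplications (7^8, after padding to 256x256). Strassen reduces 8 recursive multiplications to 7 at each level.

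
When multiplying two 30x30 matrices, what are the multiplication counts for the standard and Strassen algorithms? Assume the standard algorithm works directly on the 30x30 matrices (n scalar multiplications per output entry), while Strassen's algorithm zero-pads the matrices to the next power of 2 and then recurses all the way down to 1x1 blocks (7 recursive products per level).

Matrix multiplication for 30x30 matrices:

Strassen's algorithm requires power-of-2 dimensions. Pad 30x30 to 32x32 (next power of 2).

Standard algorithm: 30^3 = 27000 multiplications
Strassen's algorithm: 7^(log2(32)) = 7^5 = 16807 multiplications
Savings: 27000 - 16807 = 10193 multiplications

Standard: 27000 multiplications (30^3). Strassen: 16807 multiplications (7^5, after padding to 32x32). Strassen reduces 8 recursive multiplications to 7 at each level.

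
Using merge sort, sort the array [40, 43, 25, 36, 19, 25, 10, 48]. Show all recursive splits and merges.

Merge sort trace:

Split: [40, 43, 25, 36, 19, 25, 10, 48] -> [40, 43, 25, 36] and [19, 25, 10, 48]
  Split: [40, 43, 25, 36] -> [40, 43] and [25, 36]
    Split: [40, 43] -> [40] and [43]
    Merge: [40] + [43] -> [40, 43]
    Split: [25, 36] -> [25] and [36]
    Merge: [25] + [36] -> [25, 36]
  Merge: [40, 43] + [25, 36] -> [25, 36, 40, 43]
  Split: [19, 25, 10, 48] -> [19, 25] and [10, 48]
    Split: [19, 25] -> [19] and [25]
    Merge: [19] + [25] -> [19, 25]
    Split: [10, 48] -> [10] and [48]
    Merge: [10] + [48] -> [10, 48]
  Merge: [19, 25] + [10, 48] -> [10, 19, 25, 48]
Merge: [25, 36, 40, 43] + [10, 19, 25, 48] -> [10, 19, 25, 25, 36, 40, 43, 48]

Final sorted array: [10, 19, 25, 25, 36, 40, 43, 48]

The merge sort proceeds by recursively splitting the array and merging sorted halves.
After all merges, the sorted array is [10, 19, 25, 25, 36, 40, 43, 48].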